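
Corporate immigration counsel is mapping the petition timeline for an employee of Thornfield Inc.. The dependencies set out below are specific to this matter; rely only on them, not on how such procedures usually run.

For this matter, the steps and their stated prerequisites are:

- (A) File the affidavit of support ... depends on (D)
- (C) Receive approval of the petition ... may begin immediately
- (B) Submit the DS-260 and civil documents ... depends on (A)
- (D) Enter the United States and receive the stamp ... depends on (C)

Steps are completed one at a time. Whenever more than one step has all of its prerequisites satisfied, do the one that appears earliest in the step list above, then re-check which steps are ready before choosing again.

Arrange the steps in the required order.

(C) has no prerequisites → (C) first.
Next only (D) has its prerequisites met → (D).
Next only (A) has its prerequisites met → (A).
That leaves (B) as the only ready step → (B).

(C) (D) (A) (B)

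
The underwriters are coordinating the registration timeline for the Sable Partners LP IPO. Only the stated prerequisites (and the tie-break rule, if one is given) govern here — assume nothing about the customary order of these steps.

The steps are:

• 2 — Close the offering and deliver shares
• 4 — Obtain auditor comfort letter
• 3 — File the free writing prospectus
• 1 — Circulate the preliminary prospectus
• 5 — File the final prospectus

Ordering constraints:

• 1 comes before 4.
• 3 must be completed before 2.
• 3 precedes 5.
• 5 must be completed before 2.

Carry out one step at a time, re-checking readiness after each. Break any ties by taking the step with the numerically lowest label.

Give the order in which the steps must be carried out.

1, 3, 4, 5, 2

1 and 3 have no prerequisites; 1 has the earlier label, so 1 is first.
Ready: 3 and 4. 3 has the earlier label → 3.
Ready: 4 and 5. 4 has the earlier label → 4.
5 needed 3, now all done → 5.
2 is the only step now ready → 2.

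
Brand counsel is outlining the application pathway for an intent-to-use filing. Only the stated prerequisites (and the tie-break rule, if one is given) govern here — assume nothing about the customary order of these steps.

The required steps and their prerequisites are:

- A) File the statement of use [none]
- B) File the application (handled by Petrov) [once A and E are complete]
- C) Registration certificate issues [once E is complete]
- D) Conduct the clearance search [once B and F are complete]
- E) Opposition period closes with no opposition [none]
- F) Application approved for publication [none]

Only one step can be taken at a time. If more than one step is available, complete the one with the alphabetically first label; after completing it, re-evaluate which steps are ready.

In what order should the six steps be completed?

A E B C F D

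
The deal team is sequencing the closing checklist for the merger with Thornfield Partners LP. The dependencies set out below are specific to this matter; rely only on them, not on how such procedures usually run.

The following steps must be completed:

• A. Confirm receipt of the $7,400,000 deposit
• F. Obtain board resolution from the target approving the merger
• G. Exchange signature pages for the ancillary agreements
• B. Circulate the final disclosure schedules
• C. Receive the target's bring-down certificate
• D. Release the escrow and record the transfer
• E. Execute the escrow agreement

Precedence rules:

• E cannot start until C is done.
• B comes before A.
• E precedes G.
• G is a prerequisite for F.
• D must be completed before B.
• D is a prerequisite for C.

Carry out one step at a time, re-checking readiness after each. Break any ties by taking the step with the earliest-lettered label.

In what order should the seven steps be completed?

D, B, A, C, E, G, F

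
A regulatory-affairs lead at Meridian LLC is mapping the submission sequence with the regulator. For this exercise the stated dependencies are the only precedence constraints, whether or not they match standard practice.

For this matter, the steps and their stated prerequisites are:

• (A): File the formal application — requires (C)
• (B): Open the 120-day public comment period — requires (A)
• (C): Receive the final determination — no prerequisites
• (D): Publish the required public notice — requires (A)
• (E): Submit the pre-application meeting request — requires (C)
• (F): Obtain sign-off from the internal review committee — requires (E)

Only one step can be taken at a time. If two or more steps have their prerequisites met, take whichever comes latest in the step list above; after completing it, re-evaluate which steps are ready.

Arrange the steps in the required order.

(C) is the only step with nothing outstanding, so it goes first.
Now (E) and (A) have their prerequisites met. (E) is listed later, so (E) next.
Ready: (F) and (A). (F) is listed later → (F).
(A) is the only step now ready → (A).
Ready: (D) and (B). (D) is listed later → (D).
Next only (B) has its prerequisites met → (B).

(C) (E) (F) (A) (D) (B)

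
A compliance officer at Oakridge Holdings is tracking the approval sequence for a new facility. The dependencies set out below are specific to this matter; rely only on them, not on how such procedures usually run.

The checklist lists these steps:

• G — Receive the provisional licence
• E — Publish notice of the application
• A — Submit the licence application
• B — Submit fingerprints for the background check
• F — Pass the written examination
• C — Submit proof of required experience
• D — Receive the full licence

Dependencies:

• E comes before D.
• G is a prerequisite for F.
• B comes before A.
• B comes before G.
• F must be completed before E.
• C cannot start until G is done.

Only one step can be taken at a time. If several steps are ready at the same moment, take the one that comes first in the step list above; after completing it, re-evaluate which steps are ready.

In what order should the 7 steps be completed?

B G A F E C D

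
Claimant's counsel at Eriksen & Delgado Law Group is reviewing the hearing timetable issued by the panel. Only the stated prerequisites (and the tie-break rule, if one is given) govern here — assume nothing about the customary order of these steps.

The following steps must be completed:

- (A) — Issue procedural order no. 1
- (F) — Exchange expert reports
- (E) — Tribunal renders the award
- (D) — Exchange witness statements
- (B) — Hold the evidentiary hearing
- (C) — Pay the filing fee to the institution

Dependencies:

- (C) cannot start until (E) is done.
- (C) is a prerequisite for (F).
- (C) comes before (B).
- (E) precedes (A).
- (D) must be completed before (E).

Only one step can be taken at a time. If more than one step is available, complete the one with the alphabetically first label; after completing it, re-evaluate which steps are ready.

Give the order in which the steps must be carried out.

(D), (E), (A), (C), (B), (F)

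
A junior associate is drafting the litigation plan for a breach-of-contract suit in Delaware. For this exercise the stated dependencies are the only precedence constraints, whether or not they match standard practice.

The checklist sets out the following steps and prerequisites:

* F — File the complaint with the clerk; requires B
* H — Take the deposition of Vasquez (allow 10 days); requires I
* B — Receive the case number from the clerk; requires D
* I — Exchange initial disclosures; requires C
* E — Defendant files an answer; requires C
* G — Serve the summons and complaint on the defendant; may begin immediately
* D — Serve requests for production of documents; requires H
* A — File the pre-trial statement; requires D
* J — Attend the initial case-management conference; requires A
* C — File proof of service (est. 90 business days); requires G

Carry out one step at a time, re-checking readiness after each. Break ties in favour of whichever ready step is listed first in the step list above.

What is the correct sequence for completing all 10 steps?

G C I H E D B F A J

G has no prerequisites → G first.
Next only C has its prerequisites met → C.
Now I and E have their prerequisites met. I is listed earlier, so I next.
H now also ready, so the ready set is {H, E}; H is listed earlier → H.
Now E and D have their prerequisites met. E is listed earlier, so E next.
That leaves D as the only ready step → D.
B and A are both available; B is listed earlier → B.
Ready: F and A. F is listed earlier → F.
That leaves A as the only ready step → A.
J is the only step now ready → J.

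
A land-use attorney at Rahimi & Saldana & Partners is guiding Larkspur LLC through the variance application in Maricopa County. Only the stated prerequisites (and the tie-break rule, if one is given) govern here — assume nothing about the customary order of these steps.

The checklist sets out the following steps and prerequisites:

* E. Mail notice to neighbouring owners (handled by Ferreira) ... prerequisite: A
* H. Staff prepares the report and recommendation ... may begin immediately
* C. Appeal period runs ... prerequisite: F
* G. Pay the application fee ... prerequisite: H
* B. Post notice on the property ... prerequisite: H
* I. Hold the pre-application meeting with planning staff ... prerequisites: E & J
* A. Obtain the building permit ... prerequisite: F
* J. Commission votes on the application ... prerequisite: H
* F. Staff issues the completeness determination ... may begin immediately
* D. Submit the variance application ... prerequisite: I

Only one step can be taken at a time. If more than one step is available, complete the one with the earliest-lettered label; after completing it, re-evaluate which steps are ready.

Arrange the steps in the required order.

F, A, C, E, H, B, G, J, I, D

F and H have no prerequisites; F has the earlier label, so F is first.
A and C now also ready, so the ready set is {A, C, H}; A has the earlier label → A.
E now also ready, so the ready set is {C, E, H}; C has the earlier label → C.
Ready: E and H. E has the earlier label → E.
That leaves H as the only ready step → H.
Ready: B, G and J. B has the earlier label → B.
G and J are both available; G has the earlier label → G.
J is the only step now ready → J.
I is the only step now ready → I.
D is the only step now ready → D.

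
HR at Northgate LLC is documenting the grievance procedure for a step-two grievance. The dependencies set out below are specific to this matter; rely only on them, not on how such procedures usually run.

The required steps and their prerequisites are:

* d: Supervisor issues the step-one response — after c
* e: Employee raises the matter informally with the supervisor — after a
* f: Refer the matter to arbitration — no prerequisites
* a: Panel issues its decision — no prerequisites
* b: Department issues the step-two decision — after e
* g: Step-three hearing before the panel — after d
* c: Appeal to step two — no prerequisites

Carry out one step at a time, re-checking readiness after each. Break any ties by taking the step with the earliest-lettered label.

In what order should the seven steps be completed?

a, c, d, e, b, f, g

a, c and f have no prerequisites; a has the earlier label, so a is first.
Now c, e and f have their prerequisites met. c has the earlier label, so c next.
Ready: d, e and f. d has the earlier label → d.
g now also ready, so the ready set is {e, f, g}; e has the earlier label → e.
b, f and g are all available; b has the earlier label → b.
f and g are both available; f has the earlier label → f.
That leaves g as the only ready step → g.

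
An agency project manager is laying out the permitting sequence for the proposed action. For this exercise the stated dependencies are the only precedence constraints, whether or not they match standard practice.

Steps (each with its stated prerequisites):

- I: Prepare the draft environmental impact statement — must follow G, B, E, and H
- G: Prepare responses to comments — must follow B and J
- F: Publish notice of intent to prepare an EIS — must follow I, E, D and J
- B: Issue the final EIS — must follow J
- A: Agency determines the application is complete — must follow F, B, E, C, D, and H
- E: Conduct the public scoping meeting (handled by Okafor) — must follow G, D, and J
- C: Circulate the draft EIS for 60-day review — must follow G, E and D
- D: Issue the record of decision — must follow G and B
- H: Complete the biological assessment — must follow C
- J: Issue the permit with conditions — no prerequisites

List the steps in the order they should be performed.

J, B, G, D, E, C, H, I, F, A

Only J has no prerequisites, so it is first.
Next only B has its prerequisites met → B.
G needed B and J, now all done → G.
Next only D has its prerequisites met → D.
E is the only step now ready → E.
C needed G, E and D, now all done → C.
Next only H has its prerequisites met → H.
I is the only step now ready → I.
F is the only step now ready → F.
Next only A has its prerequisites met → A.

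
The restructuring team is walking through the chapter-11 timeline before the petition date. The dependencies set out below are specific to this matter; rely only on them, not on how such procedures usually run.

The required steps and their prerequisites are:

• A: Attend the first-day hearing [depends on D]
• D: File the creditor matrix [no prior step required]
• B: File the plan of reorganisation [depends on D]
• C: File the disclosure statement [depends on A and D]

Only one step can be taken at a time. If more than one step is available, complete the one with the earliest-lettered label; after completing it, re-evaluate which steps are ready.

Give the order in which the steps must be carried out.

D is the only step with nothing outstanding, so it goes first.
Ready: A and B. A has the earlier label → A.
C now also ready, so the ready set is {B, C}; B has the earlier label → B.
C needed A and D, now all done → C.

D, A, B, C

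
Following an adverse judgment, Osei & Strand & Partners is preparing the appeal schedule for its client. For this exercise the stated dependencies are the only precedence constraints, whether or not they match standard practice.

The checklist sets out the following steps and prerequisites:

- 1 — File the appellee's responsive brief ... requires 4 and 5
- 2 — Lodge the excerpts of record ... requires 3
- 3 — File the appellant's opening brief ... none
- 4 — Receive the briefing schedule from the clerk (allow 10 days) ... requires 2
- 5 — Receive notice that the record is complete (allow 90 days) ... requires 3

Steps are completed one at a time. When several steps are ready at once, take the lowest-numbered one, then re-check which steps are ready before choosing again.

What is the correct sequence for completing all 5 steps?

3 → 2 → 4 → 5 → 1

3 is the only step with nothing outstanding, so it goes first.
2 and 5 are both available; 2 has the earlier label → 2.
Now 4 and 5 have their prerequisites met. 4 has the earlier label, so 4 next.
That leaves 5 as the only ready step → 5.
1 needed 4 and 5, now all done → 1.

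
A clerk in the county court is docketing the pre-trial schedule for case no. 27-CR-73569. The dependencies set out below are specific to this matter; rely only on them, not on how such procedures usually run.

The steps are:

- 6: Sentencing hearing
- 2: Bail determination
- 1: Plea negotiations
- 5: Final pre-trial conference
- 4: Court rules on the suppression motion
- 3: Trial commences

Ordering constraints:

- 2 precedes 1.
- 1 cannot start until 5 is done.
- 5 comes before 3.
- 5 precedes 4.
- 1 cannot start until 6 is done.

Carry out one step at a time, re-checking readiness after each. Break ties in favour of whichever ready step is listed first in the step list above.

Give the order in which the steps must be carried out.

6, 2, 5, 1, 4, 3

Nothing is required for 6, 2 and 5. 6 is listed earlier → 6 first.
2 and 5 are both available; 2 is listed earlier → 2.
5 is the only step now ready → 5.
Ready: 1, 4 and 3. 1 is listed earlier → 1.
4 and 3 are both available; 4 is listed earlier → 4.
Next only 3 has its prerequisites met → 3.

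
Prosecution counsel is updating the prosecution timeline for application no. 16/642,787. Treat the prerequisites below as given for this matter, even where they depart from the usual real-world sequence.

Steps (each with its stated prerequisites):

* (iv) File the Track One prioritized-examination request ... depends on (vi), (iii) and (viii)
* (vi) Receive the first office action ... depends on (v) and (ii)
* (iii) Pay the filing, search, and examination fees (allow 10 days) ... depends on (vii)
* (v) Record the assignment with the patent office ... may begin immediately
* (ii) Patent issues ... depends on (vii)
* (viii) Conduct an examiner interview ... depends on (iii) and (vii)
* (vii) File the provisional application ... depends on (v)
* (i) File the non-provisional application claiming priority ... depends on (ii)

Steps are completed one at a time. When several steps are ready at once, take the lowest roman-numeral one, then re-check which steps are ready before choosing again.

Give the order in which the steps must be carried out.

(v) is the only step with nothing outstanding, so it goes first.
(vii) is the only step now ready → (vii).
Ready: (ii) and (iii). (ii) has the earlier label → (ii).
(i) and (vi) now also ready, so the ready set is {(i), (iii), (vi)}; (i) has the earlier label → (i).
(iii) and (vi) are both available; (iii) has the earlier label → (iii).
(vi) and (viii) are both available; (vi) has the earlier label → (vi).
That leaves (viii) as the only ready step → (viii).
(iv) needed (iii), (vi) and (viii), now all done → (iv).

(v), (vii), (ii), (i), (iii), (vi), (viii), (iv)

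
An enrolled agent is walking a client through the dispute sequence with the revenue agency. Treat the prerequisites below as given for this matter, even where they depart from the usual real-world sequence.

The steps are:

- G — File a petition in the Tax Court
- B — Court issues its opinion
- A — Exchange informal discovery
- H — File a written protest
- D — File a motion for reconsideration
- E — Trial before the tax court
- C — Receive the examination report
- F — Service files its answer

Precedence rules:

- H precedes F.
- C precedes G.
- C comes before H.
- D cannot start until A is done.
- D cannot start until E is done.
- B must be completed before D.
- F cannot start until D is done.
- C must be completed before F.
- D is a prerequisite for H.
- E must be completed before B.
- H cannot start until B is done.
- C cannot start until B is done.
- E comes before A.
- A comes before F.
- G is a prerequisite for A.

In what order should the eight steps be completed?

E, B, C, G, A, D, H, F

Only E has no prerequisites, so it is first.
That leaves B as the only ready step → B.
That leaves C as the only ready step → C.
G needed C, now all done → G.
A needed G and E, now all done → A.
D needed B, A and E, now all done → D.
That leaves H as the only ready step → H.
F needed A, H, D and C, now all done → F.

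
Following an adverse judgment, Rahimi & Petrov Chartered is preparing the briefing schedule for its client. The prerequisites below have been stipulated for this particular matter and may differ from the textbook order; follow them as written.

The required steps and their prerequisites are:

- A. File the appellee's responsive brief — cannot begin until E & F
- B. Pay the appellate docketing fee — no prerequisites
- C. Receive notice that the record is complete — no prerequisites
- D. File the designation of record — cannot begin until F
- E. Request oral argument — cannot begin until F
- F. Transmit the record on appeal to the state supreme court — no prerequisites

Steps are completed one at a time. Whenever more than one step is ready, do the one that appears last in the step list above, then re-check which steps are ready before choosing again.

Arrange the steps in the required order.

Nothing is required for F, C and B. F is listed later → F first.
Ready: E, D, C and B. E is listed later → E.
Ready: D, C, B and A. D is listed later → D.
Now C, B and A have their prerequisites met. C is listed later, so C next.
B and A are both available; B is listed later → B.
A needed F and E, now all done → A.

F E D C B A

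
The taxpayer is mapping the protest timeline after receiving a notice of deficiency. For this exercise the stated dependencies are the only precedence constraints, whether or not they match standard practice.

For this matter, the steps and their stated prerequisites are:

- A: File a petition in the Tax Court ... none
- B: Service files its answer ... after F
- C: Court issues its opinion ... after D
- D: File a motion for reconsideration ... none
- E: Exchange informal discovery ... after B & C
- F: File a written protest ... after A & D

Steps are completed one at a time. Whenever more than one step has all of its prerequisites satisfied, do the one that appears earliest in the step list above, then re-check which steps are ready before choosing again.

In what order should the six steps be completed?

A → D → C → F → B → E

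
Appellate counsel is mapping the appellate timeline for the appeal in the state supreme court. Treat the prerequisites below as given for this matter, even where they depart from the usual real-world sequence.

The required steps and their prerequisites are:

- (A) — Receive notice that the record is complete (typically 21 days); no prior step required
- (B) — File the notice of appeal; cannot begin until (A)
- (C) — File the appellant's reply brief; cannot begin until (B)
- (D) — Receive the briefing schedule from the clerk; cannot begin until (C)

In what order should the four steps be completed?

(A) → (B) → (C) → (D)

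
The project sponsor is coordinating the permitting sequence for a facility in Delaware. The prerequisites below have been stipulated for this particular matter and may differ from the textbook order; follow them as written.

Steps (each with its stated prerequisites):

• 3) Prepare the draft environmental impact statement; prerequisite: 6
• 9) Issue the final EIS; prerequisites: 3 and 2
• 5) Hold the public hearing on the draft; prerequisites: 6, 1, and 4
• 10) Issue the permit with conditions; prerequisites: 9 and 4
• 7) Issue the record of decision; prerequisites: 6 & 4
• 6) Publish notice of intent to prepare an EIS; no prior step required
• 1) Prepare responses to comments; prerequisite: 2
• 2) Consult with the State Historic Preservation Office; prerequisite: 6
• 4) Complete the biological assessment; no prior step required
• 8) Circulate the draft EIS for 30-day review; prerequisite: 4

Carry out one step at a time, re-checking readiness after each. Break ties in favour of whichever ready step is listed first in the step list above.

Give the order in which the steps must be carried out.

6 3 2 9 1 4 5 10 7 8

Nothing is required for 6 and 4. 6 is listed earlier → 6 first.
3 and 2 now also ready, so the ready set is {3, 2, 4}; 3 is listed earlier → 3.
2 and 4 are both available; 2 is listed earlier → 2.
9 and 1 now also ready, so the ready set is {9, 1, 4}; 9 is listed earlier → 9.
1 and 4 are both available; 1 is listed earlier → 1.
That leaves 4 as the only ready step → 4.
Now 5, 10, 7 and 8 have their prerequisites met. 5 is listed earlier, so 5 next.
Now 10, 7 and 8 have their prerequisites met. 10 is listed earlier, so 10 next.
Now 7 and 8 have their prerequisites met. 7 is listed earlier, so 7 next.
8 is the only step now ready → 8.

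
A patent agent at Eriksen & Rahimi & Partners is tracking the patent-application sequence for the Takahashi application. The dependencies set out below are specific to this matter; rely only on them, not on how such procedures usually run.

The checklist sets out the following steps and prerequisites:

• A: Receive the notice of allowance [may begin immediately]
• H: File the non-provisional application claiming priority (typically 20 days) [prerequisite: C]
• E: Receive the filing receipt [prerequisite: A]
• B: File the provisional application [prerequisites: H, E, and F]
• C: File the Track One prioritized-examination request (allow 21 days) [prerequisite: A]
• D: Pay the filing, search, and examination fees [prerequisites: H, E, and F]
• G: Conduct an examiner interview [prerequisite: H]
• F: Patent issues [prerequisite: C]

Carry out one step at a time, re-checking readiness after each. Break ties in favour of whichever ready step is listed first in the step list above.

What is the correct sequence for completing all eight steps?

A E C H G F B D

Only A has no prerequisites, so it is first.
Ready: E and C. E is listed earlier → E.
C is the only step now ready → C.
Ready: H and F. H is listed earlier → H.
G now also ready, so the ready set is {G, F}; G is listed earlier → G.
F needed C, now all done → F.
B and D are both available; B is listed earlier → B.
D needed H, E and F, now all done → D.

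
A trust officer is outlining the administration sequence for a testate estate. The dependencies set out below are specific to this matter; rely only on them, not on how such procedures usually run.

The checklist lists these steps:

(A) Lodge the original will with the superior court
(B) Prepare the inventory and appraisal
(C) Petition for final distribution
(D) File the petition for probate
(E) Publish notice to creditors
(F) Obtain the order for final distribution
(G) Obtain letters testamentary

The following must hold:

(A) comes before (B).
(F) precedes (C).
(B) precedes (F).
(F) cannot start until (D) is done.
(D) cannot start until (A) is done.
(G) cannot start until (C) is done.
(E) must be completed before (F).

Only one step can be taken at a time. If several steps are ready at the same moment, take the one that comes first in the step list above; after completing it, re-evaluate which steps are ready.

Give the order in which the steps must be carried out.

(A), (B), (D), (E), (F), (C), (G)

Nothing is required for (A) and (E). (A) is listed earlier → (A) first.
(B), (D) and (E) are all available; (B) is listed earlier → (B).
Now (D) and (E) have their prerequisites met. (D) is listed earlier, so (D) next.
Next only (E) has its prerequisites met → (E).
(F) needed (B), (D) and (E), now all done → (F).
That leaves (C) as the only ready step → (C).
(G) needed (C), now all done → (G).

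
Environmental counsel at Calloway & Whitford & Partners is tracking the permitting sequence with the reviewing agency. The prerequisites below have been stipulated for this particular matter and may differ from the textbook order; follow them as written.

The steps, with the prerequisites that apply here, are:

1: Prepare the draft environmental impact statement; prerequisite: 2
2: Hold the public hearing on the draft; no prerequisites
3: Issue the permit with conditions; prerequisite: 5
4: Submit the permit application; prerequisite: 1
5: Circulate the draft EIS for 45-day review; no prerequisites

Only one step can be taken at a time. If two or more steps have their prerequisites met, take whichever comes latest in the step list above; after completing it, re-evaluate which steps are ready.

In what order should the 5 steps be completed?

5 and 2 have no prerequisites; 5 is listed later, so 5 is first.
3 now also ready, so the ready set is {3, 2}; 3 is listed later → 3.
Next only 2 has its prerequisites met → 2.
Next only 1 has its prerequisites met → 1.
4 needed 1, now all done → 4.

5 → 3 → 2 → 1 → 4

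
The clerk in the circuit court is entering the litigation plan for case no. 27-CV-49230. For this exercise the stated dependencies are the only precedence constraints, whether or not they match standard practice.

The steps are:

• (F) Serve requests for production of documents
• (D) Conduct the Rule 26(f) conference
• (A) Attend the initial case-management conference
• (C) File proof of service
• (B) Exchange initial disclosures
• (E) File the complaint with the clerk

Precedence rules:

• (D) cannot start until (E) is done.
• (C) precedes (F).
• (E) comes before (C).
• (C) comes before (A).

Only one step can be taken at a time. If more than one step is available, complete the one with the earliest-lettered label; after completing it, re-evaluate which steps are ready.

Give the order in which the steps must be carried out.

(B) (E) (C) (A) (D) (F)

(B) and (E) have no prerequisites; (B) has the earlier label, so (B) is first.
Next only (E) has its prerequisites met → (E).
(C) and (D) are both available; (C) has the earlier label → (C).
(A) and (F) now also ready, so the ready set is {(A), (D), (F)}; (A) has the earlier label → (A).
Now (D) and (F) have their prerequisites met. (D) has the earlier label, so (D) next.
(F) needed (C), now all done → (F).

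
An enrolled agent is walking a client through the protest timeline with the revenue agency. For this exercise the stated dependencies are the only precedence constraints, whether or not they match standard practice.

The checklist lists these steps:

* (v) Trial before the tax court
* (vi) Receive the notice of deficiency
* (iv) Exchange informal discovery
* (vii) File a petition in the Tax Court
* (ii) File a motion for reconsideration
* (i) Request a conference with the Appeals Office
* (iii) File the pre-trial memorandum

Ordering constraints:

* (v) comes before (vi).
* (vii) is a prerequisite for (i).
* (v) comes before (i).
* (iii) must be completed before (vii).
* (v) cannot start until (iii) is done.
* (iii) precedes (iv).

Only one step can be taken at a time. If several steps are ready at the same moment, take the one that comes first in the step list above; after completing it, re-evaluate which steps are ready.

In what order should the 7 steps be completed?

Nothing is required for (ii) and (iii). (ii) is listed earlier → (ii) first.
(iii) is the only step now ready → (iii).
Ready: (v), (iv) and (vii). (v) is listed earlier → (v).
Ready: (vi), (iv) and (vii). (vi) is listed earlier → (vi).
Now (iv) and (vii) have their prerequisites met. (iv) is listed earlier, so (iv) next.
Next only (vii) has its prerequisites met → (vii).
(i) needed (v) and (vii), now all done → (i).

(ii), (iii), (v), (vi), (iv), (vii), (i)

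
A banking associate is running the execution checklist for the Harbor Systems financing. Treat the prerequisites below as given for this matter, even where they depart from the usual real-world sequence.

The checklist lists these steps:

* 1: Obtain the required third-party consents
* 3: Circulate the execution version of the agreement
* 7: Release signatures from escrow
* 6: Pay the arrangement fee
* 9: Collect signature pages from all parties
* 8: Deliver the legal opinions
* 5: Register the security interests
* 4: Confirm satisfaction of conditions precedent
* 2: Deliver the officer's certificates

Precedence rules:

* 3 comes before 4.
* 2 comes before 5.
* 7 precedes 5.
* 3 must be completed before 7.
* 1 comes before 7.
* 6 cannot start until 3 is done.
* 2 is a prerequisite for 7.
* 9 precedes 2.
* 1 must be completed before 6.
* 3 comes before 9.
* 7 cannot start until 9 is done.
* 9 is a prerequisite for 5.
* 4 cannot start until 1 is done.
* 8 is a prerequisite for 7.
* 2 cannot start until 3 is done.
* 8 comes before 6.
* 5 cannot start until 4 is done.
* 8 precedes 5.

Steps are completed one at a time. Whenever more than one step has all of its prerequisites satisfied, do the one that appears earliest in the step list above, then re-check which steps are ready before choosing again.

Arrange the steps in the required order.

Nothing is required for 1, 3 and 8. 1 is listed earlier → 1 first.
Ready: 3 and 8. 3 is listed earlier → 3.
9, 8 and 4 are all available; 9 is listed earlier → 9.
8, 4 and 2 are all available; 8 is listed earlier → 8.
6, 4 and 2 are all available; 6 is listed earlier → 6.
Ready: 4 and 2. 4 is listed earlier → 4.
That leaves 2 as the only ready step → 2.
That leaves 7 as the only ready step → 7.
5 needed 7, 9, 8, 4 and 2, now all done → 5.

1 → 3 → 9 → 8 → 6 → 4 → 2 → 7 → 5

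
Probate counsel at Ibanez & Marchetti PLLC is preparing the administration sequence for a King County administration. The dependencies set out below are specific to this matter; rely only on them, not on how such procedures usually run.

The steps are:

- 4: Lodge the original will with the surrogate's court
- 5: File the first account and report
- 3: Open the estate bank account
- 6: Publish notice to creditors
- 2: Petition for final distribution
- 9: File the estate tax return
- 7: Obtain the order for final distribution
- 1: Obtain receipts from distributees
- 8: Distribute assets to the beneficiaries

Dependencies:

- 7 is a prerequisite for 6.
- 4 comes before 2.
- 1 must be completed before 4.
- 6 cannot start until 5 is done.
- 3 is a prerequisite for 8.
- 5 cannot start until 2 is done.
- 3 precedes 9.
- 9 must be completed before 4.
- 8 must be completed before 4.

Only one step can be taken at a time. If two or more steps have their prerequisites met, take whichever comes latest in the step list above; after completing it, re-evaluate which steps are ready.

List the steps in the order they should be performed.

1, 7 and 3 have no prerequisites; 1 is listed later, so 1 is first.
Now 7 and 3 have their prerequisites met. 7 is listed later, so 7 next.
Next only 3 has its prerequisites met → 3.
Now 8 and 9 have their prerequisites met. 8 is listed later, so 8 next.
Next only 9 has its prerequisites met → 9.
4 needed 8, 1 and 9, now all done → 4.
2 is the only step now ready → 2.
5 needed 2, now all done → 5.
Next only 6 has its prerequisites met → 6.

1, 7, 3, 8, 9, 4, 2, 5, 6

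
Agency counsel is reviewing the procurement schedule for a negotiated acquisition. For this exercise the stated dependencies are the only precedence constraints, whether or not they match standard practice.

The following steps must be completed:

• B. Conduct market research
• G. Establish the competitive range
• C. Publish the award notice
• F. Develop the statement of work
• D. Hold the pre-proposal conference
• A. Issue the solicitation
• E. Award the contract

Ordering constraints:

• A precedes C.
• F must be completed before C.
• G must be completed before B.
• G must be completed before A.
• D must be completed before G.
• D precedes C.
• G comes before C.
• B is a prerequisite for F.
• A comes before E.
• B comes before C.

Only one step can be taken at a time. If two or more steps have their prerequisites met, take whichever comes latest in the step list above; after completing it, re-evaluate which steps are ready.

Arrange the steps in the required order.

D is the only step with nothing outstanding, so it goes first.
That leaves G as the only ready step → G.
A and B are both available; A is listed later → A.
Now E and B have their prerequisites met. E is listed later, so E next.
B needed G, now all done → B.
F needed B, now all done → F.
That leaves C as the only ready step → C.

D G A E B F C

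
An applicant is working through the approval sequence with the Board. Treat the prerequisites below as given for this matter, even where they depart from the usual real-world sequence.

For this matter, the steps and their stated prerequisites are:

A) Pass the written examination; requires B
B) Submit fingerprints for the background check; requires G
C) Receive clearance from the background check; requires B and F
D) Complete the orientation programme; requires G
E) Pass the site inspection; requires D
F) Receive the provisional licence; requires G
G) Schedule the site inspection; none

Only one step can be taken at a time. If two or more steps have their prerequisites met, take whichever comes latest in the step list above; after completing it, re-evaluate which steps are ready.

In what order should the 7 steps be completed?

G has no prerequisites → G first.
F, D and B are all available; F is listed later → F.
Now D and B have their prerequisites met. D is listed later, so D next.
E and B are both available; E is listed later → E.
B needed G, now all done → B.
C and A are both available; C is listed later → C.
Next only A has its prerequisites met → A.

G → F → D → E → B → C → A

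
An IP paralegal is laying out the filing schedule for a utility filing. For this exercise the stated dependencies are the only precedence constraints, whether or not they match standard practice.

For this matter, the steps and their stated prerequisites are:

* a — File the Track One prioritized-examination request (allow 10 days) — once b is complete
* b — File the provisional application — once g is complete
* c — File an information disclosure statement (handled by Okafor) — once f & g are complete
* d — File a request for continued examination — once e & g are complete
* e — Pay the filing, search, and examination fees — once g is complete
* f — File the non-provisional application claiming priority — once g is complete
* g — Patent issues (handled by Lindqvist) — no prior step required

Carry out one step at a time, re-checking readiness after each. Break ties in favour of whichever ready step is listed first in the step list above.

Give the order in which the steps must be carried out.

g, b, a, e, d, f, c

Only g has no prerequisites, so it is first.
Ready: b, e and f. b is listed earlier → b.
a, e and f are all available; a is listed earlier → a.
Now e and f have their prerequisites met. e is listed earlier, so e next.
d and f are both available; d is listed earlier → d.
That leaves f as the only ready step → f.
That leaves c as the only ready step → c.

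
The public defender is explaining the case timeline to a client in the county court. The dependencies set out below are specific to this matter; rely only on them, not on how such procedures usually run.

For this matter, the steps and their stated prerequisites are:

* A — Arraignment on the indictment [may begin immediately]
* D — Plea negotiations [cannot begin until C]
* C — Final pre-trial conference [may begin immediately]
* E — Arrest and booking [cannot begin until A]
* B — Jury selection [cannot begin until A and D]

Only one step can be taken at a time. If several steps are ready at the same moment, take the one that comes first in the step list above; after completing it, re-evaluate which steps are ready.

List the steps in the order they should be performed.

A → C → D → E → B

A and C have no prerequisites; A is listed earlier, so A is first.
Ready: C and E. C is listed earlier → C.
D now also ready, so the ready set is {D, E}; D is listed earlier → D.
B now also ready, so the ready set is {E, B}; E is listed earlier → E.
Next only B has its prerequisites met → B.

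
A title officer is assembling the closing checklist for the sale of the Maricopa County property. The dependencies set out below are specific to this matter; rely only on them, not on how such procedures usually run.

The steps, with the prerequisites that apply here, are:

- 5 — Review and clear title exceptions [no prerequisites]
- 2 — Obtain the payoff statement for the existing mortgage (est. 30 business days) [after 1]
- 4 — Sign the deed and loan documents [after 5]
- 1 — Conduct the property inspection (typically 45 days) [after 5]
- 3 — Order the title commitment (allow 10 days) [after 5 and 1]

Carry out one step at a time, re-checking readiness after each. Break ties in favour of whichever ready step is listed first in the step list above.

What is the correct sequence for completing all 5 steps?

5, 4, 1, 2, 3

5 is the only step with nothing outstanding, so it goes first.
Ready: 4 and 1. 4 is listed earlier → 4.
Next only 1 has its prerequisites met → 1.
2 and 3 are both available; 2 is listed earlier → 2.
3 needed 5 and 1, now all done → 3.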